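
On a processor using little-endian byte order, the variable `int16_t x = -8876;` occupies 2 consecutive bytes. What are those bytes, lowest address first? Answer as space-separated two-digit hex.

54 DD

Two's complement of -8876 in 16 bits: 8876 = 0x22AC; invert → 0xDD53; add 1 → 0xDD54.
Split into bytes (most-significant first): DD 54.
In little-endian order the low byte comes first in memory.
So at ascending addresses the bytes are 54 DD.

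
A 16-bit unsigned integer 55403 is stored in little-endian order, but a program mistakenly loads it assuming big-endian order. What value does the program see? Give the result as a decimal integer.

27608

55403 in 16-bit hexadecimal is 0xD86B.
Stored little-endian, the bytes at ascending addresses are 6B D8.
Read back as big-endian, the last byte is least significant, giving 0x6BD8.
0x6BD8 = 27608.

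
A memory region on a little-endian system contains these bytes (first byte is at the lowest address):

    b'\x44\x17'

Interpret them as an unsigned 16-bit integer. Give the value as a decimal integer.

Little-endian stores the least-significant byte at the lowest address.
Reassemble most-significant byte first: 17 44 → 0x1744.
0x1744 = 5956.

5956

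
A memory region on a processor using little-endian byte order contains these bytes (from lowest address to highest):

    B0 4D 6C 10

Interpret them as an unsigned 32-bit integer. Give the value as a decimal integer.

275533232

Little-endian stores the least-significant byte at the lowest address.
Reassemble most-significant byte first: 10 6C 4D B0 → 0x106C4DB0.
0x106C4DB0 = 275533232.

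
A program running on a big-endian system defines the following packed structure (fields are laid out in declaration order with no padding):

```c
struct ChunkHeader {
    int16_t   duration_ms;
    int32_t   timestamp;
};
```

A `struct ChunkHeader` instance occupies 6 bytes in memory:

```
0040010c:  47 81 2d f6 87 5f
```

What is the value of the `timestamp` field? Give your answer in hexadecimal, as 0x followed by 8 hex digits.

`timestamp` follows `duration_ms` (2 bytes), so it starts at byte offset 2 and occupies 4 bytes.
Bytes at offsets 2..5: 2D F6 87 5F.
Big-endian: lowest address holds the most-significant byte.
The bytes are already most-significant first: 0x2DF6875F.

0x2DF6875F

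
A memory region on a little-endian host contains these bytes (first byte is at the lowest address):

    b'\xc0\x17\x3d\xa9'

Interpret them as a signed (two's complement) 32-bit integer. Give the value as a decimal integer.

In little-endian order the low byte comes first in memory.
Reassemble most-significant byte first: A9 3D 17 C0 → 0xA93D17C0.
Top bit is set, so as a signed 32-bit value this is 0xA93D17C0 − 2^32 = -1455614016.

-1455614016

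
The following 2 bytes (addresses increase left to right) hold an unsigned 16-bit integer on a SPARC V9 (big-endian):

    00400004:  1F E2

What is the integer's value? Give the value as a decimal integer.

8162

In big-endian order the high byte comes first in memory.
The bytes are already most-significant first: 0x1FE2.
0x1FE2 = 8162.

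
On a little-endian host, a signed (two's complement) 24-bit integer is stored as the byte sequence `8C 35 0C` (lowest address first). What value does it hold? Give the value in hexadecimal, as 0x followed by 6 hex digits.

Little-endian: lowest address holds the least-significant byte.
Reassemble most-significant byte first: 0C 35 8C → 0x0C358C.

0x0C358C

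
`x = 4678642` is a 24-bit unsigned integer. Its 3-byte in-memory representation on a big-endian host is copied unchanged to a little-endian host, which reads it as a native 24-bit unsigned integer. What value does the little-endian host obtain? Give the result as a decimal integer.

4678642 in 24-bit hexadecimal is 0x4763F2.
Stored big-endian, the bytes at ascending addresses are 47 63 F2.
Read back as little-endian, the first byte is least significant, giving 0xF26347.
0xF26347 = 15885127.

15885127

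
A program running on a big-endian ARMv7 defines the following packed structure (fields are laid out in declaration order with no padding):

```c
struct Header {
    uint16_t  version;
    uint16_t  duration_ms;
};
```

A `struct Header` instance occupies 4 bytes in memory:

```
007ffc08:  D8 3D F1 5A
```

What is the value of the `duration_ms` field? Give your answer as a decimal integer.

61786

`duration_ms` follows `version` (2 bytes), so it starts at byte offset 2 and occupies 2 bytes.
Bytes at offsets 2..3: F1 5A.
Big-endian: lowest address holds the most-significant byte.
The bytes are already most-significant first: 0xF15A.
0xF15A = 61786.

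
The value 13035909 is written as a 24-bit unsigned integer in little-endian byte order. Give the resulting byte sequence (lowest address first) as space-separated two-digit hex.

85 E9 C6

13035909 in hexadecimal, padded to 24 bits, is 0xC6E985.
Split into bytes (most-significant first): C6 E9 85.
Little-endian stores the least-significant byte at the lowest address.
So at ascending addresses the bytes are 85 E9 C6.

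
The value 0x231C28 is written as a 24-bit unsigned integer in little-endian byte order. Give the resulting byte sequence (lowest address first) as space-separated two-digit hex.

Split into bytes (most-significant first): 23 1C 28.
In little-endian order the low byte comes first in memory.
So at ascending addresses the bytes are 28 1C 23.

28 1C 23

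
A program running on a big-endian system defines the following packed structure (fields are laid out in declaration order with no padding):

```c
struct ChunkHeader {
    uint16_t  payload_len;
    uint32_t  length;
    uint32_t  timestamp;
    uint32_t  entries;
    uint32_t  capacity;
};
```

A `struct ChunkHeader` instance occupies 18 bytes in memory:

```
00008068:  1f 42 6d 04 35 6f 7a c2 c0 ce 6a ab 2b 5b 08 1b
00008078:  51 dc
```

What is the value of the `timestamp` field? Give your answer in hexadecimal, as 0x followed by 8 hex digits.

0x7AC2C0CE

`timestamp` follows `payload_len` (2 B), `length` (4 B), so it starts at offset 2 + 4 = 6 and occupies 4 bytes.
Bytes at offsets 6..9: 7A C2 C0 CE.
Big-endian: lowest address holds the most-significant byte.
The bytes are already most-significant first: 0x7AC2C0CE.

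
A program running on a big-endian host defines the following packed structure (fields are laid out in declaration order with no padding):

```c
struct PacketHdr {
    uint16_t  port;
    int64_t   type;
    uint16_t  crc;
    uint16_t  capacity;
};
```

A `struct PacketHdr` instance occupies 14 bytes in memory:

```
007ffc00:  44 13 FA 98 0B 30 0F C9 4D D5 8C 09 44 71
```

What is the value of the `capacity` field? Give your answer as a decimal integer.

17521

`capacity` follows `port` (2 B), `type` (8 B), `crc` (2 B), so it starts at offset 2 + 8 + 2 = 12 and occupies 2 bytes.
Bytes at offsets 12..13: 44 71.
Big-endian: lowest address holds the most-significant byte.
The bytes are already most-significant first: 0x4471.
0x4471 = 17521.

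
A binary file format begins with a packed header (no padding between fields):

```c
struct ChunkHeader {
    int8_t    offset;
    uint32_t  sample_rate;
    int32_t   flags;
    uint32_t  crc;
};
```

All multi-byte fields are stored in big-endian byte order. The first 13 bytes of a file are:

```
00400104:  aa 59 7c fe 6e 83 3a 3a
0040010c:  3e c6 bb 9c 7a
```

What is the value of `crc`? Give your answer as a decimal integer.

3334184058

`crc` follows `offset` (1 B), `sample_rate` (4 B), `flags` (4 B), so it starts at offset 1 + 4 + 4 = 9 and occupies 4 bytes.
Bytes at offsets 9..12: C6 BB 9C 7A.
In big-endian order the high byte comes first in memory.
The bytes are already most-significant first: 0xC6BB9C7A.
0xC6BB9C7A = 3334184058.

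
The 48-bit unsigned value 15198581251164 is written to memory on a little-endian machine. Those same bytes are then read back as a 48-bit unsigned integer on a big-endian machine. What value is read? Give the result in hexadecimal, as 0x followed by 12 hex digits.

0x5C5C09B2D20D

15198581251164 in 48-bit hexadecimal is 0x0DD2B2095C5C.
Stored little-endian, the bytes at ascending addresses are 5C 5C 09 B2 D2 0D.
Read back as big-endian, the last byte is least significant, giving 0x5C5C09B2D20D.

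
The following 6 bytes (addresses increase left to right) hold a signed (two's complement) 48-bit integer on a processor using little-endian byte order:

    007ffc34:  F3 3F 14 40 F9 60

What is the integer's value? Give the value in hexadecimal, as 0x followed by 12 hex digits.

Little-endian: lowest address holds the least-significant byte.
Reassemble most-significant byte first: 60 F9 40 14 3F F3 → 0x60F940143FF3.

0x60F940143FF3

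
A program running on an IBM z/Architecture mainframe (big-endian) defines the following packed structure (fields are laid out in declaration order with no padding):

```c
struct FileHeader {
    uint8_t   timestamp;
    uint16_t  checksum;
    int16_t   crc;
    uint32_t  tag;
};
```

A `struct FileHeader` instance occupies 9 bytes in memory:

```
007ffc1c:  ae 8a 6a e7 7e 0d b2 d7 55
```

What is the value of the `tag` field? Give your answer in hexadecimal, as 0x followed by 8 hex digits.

`tag` follows `timestamp` (1 B), `checksum` (2 B), `crc` (2 B), so it starts at offset 1 + 2 + 2 = 5 and occupies 4 bytes.
Bytes at offsets 5..8: 0D B2 D7 55.
Big-endian stores the most-significant byte at the lowest address.
The bytes are already most-significant first: 0x0DB2D755.

0x0DB2D755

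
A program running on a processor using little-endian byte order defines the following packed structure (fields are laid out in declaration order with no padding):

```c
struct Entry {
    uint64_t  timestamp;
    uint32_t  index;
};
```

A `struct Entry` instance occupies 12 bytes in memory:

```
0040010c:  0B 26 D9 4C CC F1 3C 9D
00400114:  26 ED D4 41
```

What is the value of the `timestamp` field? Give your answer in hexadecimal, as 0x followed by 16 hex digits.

`timestamp` is the first field, at byte offset 0, occupying 8 bytes.
Bytes at offsets 0..7: 0B 26 D9 4C CC F1 3C 9D.
Little-endian: lowest address holds the least-significant byte.
Reassemble most-significant byte first: 9D 3C F1 CC 4C D9 26 0B → 0x9D3CF1CC4CD9260B.

0x9D3CF1CC4CD9260B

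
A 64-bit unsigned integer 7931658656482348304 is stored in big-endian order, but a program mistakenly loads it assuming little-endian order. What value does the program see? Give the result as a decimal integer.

7931658656482348304 in 64-bit hexadecimal is 0x6E12E9863B484D10.
Stored big-endian, the bytes at ascending addresses are 6E 12 E9 86 3B 48 4D 10.
Read back as little-endian, the first byte is least significant, giving 0x104D483B86E9126E.
0x104D483B86E9126E = 1174674498317259374.

1174674498317259374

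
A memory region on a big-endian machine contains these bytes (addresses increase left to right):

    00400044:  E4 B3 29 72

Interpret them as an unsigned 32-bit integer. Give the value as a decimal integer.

3836946802

In big-endian order the high byte comes first in memory.
The bytes are already most-significant first: 0xE4B32972.
0xE4B32972 = 3836946802.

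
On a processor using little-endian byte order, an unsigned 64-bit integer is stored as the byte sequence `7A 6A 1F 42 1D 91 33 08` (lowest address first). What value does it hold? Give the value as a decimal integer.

In little-endian order the low byte comes first in memory.
Reassemble most-significant byte first: 08 33 91 1D 42 1F 6A 7A → 0x0833911D421F6A7A.
0x0833911D421F6A7A = 590975530965101178.

590975530965101178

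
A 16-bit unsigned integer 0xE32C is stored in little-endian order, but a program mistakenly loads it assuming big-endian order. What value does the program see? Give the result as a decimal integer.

11491

Stored little-endian, the bytes at ascending addresses are 2C E3.
Read back as big-endian, the last byte is least significant, giving 0x2CE3.
0x2CE3 = 11491.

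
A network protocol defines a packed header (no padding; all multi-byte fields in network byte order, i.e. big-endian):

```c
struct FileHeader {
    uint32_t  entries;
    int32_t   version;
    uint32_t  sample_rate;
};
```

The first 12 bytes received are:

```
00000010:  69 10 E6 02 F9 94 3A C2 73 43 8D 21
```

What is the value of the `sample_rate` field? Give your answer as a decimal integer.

`sample_rate` follows `entries` (4 B), `version` (4 B), so it starts at offset 4 + 4 = 8 and occupies 4 bytes.
Bytes at offsets 8..11: 73 43 8D 21.
Big-endian stores the most-significant byte at the lowest address.
The bytes are already most-significant first: 0x73438D21.
0x73438D21 = 1933806881.

1933806881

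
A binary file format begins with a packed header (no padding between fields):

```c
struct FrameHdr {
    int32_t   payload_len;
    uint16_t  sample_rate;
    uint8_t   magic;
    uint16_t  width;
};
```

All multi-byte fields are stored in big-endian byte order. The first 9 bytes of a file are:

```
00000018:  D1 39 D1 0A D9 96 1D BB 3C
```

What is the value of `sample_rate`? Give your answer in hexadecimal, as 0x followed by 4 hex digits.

0xD996

`sample_rate` follows `payload_len` (4 bytes), so it starts at byte offset 4 and occupies 2 bytes.
Bytes at offsets 4..5: D9 96.
In big-endian order the high byte comes first in memory.
The bytes are already most-significant first: 0xD996.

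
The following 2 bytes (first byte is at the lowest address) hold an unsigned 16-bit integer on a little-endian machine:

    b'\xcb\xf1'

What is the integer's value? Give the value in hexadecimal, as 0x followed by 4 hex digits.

Little-endian stores the least-significant byte at the lowest address.
Reassemble most-significant byte first: F1 CB → 0xF1CB.

0xF1CB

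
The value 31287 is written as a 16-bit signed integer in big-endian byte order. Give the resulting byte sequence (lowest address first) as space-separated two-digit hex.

31287 in hexadecimal, padded to 16 bits, is 0x7A37.
Split into bytes (most-significant first): 7A 37.
Big-endian: lowest address holds the most-significant byte.
So the memory order matches the most-significant-first order: 7A 37.

7A 37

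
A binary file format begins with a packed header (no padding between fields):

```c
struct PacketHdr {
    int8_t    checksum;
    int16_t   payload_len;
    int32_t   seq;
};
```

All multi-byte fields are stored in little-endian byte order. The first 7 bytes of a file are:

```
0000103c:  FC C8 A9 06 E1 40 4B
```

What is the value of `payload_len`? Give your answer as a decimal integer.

-22072

`payload_len` follows `checksum` (1 byte), so it starts at byte offset 1 and occupies 2 bytes.
Bytes at offsets 1..2: C8 A9.
In little-endian order the low byte comes first in memory.
Reassemble most-significant byte first: A9 C8 → 0xA9C8.
Top bit is set, so as a signed 16-bit value this is 0xA9C8 − 2^16 = -22072.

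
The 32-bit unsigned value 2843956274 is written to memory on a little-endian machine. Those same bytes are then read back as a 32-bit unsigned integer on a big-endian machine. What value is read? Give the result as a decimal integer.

844399529

2843956274 in 32-bit hexadecimal is 0xA9835432.
Stored little-endian, the bytes at ascending addresses are 32 54 83 A9.
Read back as big-endian, the last byte is least significant, giving 0x325483A9.
0x325483A9 = 844399529.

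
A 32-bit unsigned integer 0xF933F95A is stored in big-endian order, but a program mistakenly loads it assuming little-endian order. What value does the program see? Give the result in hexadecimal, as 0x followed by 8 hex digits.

0x5AF933F9

Stored big-endian, the bytes at ascending addresses are F9 33 F9 5A.
Read back as little-endian, the first byte is least significant, giving 0x5AF933F9.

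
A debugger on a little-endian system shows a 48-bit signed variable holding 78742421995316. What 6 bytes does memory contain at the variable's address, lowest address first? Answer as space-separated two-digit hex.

78742421995316 in hexadecimal, padded to 48 bits, is 0x479DA6177F34.
Split into bytes (most-significant first): 47 9D A6 17 7F 34.
Little-endian stores the least-significant byte at the lowest address.
So at ascending addresses the bytes are 34 7F 17 A6 9D 47.

34 7F 17 A6 9D 47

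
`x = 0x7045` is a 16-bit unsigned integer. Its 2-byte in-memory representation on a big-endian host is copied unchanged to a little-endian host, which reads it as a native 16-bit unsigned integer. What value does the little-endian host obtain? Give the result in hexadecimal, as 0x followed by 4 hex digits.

0x4570

Stored big-endian, the bytes at ascending addresses are 70 45.
Read back as little-endian, the first byte is least significant, giving 0x4570.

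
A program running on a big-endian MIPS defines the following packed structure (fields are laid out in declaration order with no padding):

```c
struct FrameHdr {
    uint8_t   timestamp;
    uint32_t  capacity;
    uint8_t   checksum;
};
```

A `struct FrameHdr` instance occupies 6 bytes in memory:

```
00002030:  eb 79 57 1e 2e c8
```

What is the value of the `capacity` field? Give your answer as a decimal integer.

`capacity` follows `timestamp` (1 byte), so it starts at byte offset 1 and occupies 4 bytes.
Bytes at offsets 1..4: 79 57 1E 2E.
In big-endian order the high byte comes first in memory.
The bytes are already most-significant first: 0x79571E2E.
0x79571E2E = 2035752494.

2035752494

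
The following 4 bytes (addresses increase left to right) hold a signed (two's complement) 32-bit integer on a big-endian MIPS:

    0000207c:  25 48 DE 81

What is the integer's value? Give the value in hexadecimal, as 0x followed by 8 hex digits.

Big-endian: lowest address holds the most-significant byte.
The bytes are already most-significant first: 0x2548DE81.

0x2548DE81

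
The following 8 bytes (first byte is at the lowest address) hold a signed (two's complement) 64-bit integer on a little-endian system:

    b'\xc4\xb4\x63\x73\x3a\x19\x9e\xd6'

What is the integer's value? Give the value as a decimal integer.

-2981918164437977916

Little-endian stores the least-significant byte at the lowest address.
Reassemble most-significant byte first: D6 9E 19 3A 73 63 B4 C4 → 0xD69E193A7363B4C4.
Top bit is set, so as a signed 64-bit value this is 0xD69E193A7363B4C4 − 2^64 = -2981918164437977916.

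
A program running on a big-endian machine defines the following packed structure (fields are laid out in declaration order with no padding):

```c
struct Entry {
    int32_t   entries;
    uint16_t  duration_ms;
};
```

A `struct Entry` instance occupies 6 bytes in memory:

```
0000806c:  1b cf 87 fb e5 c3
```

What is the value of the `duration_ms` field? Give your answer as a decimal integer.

58819

`duration_ms` follows `entries` (4 bytes), so it starts at byte offset 4 and occupies 2 bytes.
Bytes at offsets 4..5: E5 C3.
Big-endian: lowest address holds the most-significant byte.
The bytes are already most-significant first: 0xE5C3.
0xE5C3 = 58819.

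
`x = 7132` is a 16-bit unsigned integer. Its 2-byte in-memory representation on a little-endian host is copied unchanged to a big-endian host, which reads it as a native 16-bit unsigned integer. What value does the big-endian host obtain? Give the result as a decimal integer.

56347

7132 in 16-bit hexadecimal is 0x1BDC.
Stored little-endian, the bytes at ascending addresses are DC 1B.
Read back as big-endian, the last byte is least significant, giving 0xDC1B.
0xDC1B = 56347.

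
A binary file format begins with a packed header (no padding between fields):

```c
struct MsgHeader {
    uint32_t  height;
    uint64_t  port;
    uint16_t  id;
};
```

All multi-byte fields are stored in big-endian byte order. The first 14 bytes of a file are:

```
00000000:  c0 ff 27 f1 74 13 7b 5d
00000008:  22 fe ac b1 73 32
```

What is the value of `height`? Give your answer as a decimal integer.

`height` is the first field, at byte offset 0, occupying 4 bytes.
Bytes at offsets 0..3: C0 FF 27 F1.
In big-endian order the high byte comes first in memory.
The bytes are already most-significant first: 0xC0FF27F1.
0xC0FF27F1 = 3237947377.

3237947377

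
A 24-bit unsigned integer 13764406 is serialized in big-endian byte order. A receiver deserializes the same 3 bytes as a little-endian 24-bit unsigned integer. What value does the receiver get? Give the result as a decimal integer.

3540946

13764406 in 24-bit hexadecimal is 0xD20736.
Stored big-endian, the bytes at ascending addresses are D2 07 36.
Read back as little-endian, the first byte is least significant, giving 0x3607D2.
0x3607D2 = 3540946.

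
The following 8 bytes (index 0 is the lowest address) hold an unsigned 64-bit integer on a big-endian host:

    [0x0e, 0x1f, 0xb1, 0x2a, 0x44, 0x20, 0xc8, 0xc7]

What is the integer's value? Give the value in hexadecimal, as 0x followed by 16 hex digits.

In big-endian order the high byte comes first in memory.
The bytes are already most-significant first: 0x0E1FB12A4420C8C7.

0x0E1FB12A4420C8C7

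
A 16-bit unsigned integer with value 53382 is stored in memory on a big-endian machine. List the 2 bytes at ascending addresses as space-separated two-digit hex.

53382 in hexadecimal, padded to 16 bits, is 0xD086.
Split into bytes (most-significant first): D0 86.
Big-endian stores the most-significant byte at the lowest address.
So the memory order matches the most-significant-first order: D0 86.

D0 86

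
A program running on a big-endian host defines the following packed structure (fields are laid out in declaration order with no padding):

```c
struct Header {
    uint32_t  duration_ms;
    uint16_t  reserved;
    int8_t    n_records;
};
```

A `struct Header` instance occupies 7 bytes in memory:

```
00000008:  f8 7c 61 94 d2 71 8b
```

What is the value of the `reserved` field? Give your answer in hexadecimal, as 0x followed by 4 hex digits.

`reserved` follows `duration_ms` (4 bytes), so it starts at byte offset 4 and occupies 2 bytes.
Bytes at offsets 4..5: D2 71.
Big-endian: lowest address holds the most-significant byte.
The bytes are already most-significant first: 0xD271.

0xD271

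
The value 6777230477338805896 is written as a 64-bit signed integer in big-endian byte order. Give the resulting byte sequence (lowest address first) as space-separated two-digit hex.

6777230477338805896 in hexadecimal, padded to 64 bits, is 0x5E0D8F363ABB0688.
Split into bytes (most-significant first): 5E 0D 8F 36 3A BB 06 88.
In big-endian order the high byte comes first in memory.
So the memory order matches the most-significant-first order: 5E 0D 8F 36 3A BB 06 88.

5E 0D 8F 36 3A BB 06 88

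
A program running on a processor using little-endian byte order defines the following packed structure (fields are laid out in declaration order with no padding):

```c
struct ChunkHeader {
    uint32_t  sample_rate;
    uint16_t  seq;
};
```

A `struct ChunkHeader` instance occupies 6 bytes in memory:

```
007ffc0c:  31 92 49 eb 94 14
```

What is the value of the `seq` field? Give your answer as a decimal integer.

`seq` follows `sample_rate` (4 bytes), so it starts at byte offset 4 and occupies 2 bytes.
Bytes at offsets 4..5: 94 14.
In little-endian order the low byte comes first in memory.
Reassemble most-significant byte first: 14 94 → 0x1494.
0x1494 = 5268.

5268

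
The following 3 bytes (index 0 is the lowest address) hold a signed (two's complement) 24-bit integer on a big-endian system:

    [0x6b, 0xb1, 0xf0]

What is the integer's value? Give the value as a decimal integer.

Big-endian: lowest address holds the most-significant byte.
The bytes are already most-significant first: 0x6BB1F0.
0x6BB1F0 = 7057904.

7057904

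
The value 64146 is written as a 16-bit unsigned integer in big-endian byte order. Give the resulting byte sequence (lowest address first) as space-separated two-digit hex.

FA 92

64146 in hexadecimal, padded to 16 bits, is 0xFA92.
Split into bytes (most-significant first): FA 92.
Big-endian stores the most-significant byte at the lowest address.
So the memory order matches the most-significant-first order: FA 92.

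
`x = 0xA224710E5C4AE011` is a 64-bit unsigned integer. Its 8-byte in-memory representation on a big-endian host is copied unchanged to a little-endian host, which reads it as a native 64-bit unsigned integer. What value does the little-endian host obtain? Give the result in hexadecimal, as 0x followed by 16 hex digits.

Stored big-endian, the bytes at ascending addresses are A2 24 71 0E 5C 4A E0 11.
Read back as little-endian, the first byte is least significant, giving 0x11E04A5C0E7124A2.

0x11E04A5C0E7124A2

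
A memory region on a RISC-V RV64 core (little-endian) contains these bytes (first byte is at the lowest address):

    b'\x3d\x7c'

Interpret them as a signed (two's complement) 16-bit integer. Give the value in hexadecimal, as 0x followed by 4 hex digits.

In little-endian order the low byte comes first in memory.
Reassemble most-significant byte first: 7C 3D → 0x7C3D.

0x7C3D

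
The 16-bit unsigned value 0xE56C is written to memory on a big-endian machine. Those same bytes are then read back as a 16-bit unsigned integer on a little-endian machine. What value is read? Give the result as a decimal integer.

Stored big-endian, the bytes at ascending addresses are E5 6C.
Read back as little-endian, the first byte is least significant, giving 0x6CE5.
0x6CE5 = 27877.

27877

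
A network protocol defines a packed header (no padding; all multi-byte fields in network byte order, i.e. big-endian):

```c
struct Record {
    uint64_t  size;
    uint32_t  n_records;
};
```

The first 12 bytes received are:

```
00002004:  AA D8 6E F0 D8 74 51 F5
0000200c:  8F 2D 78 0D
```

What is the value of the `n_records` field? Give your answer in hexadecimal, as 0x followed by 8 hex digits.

0x8F2D780D

`n_records` follows `size` (8 bytes), so it starts at byte offset 8 and occupies 4 bytes.
Bytes at offsets 8..11: 8F 2D 78 0D.
Big-endian stores the most-significant byte at the lowest address.
The bytes are already most-significant first: 0x8F2D780D.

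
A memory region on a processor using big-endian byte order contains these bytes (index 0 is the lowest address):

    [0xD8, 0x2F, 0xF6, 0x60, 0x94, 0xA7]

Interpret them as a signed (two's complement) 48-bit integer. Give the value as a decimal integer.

-43774468123481

Big-endian: lowest address holds the most-significant byte.
The bytes are already most-significant first: 0xD82FF66094A7.
Top bit is set, so as a signed 48-bit value this is 0xD82FF66094A7 − 2^48 = -43774468123481.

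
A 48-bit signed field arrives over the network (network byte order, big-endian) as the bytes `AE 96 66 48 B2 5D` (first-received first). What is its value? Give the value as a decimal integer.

Big-endian stores the most-significant byte at the lowest address.
The bytes are already most-significant first: 0xAE966648B25D.
Top bit is set, so as a signed 48-bit value this is 0xAE966648B25D − 2^48 = -89513992342947.

-89513992342947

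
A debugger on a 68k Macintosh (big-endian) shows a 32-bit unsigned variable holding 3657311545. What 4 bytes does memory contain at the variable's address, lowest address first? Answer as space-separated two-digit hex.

3657311545 in hexadecimal, padded to 32 bits, is 0xD9FE2539.
Split into bytes (most-significant first): D9 FE 25 39.
Big-endian stores the most-significant byte at the lowest address.
So the memory order matches the most-significant-first order: D9 FE 25 39.

D9 FE 25 39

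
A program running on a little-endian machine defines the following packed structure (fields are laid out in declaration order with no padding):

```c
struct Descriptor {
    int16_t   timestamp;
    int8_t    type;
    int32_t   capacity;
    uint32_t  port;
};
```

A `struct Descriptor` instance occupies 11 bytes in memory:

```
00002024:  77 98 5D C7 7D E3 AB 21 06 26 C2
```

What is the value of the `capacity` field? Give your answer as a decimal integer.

`capacity` follows `timestamp` (2 B), `type` (1 B), so it starts at offset 2 + 1 = 3 and occupies 4 bytes.
Bytes at offsets 3..6: C7 7D E3 AB.
Little-endian: lowest address holds the least-significant byte.
Reassemble most-significant byte first: AB E3 7D C7 → 0xABE37DC7.
Top bit is set, so as a signed 32-bit value this is 0xABE37DC7 − 2^32 = -1411154489.

-1411154489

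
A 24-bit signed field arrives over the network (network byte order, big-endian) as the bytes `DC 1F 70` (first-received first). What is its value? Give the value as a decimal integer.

Big-endian stores the most-significant byte at the lowest address.
The bytes are already most-significant first: 0xDC1F70.
Top bit is set, so as a signed 24-bit value this is 0xDC1F70 − 2^24 = -2351248.

-2351248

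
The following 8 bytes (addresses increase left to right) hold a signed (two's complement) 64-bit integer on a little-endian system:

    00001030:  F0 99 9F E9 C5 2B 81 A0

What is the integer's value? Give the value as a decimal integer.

-6881170626617304592

In little-endian order the low byte comes first in memory.
Reassemble most-significant byte first: A0 81 2B C5 E9 9F 99 F0 → 0xA0812BC5E99F99F0.
Top bit is set, so as a signed 64-bit value this is 0xA0812BC5E99F99F0 − 2^64 = -6881170626617304592.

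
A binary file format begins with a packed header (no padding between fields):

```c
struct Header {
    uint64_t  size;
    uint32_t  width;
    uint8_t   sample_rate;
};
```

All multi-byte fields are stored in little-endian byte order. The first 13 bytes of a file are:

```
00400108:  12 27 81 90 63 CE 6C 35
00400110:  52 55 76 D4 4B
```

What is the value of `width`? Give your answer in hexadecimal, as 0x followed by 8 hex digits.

`width` follows `size` (8 bytes), so it starts at byte offset 8 and occupies 4 bytes.
Bytes at offsets 8..11: 52 55 76 D4.
Little-endian: lowest address holds the least-significant byte.
Reassemble most-significant byte first: D4 76 55 52 → 0xD4765552.

0xD4765552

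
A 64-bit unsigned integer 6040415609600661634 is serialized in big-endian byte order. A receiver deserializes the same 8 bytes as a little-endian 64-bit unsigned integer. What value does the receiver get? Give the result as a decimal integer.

6040415609600661634 in 64-bit hexadecimal is 0x53D3DDFE51F8D882.
Stored big-endian, the bytes at ascending addresses are 53 D3 DD FE 51 F8 D8 82.
Read back as little-endian, the first byte is least significant, giving 0x82D8F851FEDDD353.
0x82D8F851FEDDD353 = 9428558850952123219.

9428558850952123219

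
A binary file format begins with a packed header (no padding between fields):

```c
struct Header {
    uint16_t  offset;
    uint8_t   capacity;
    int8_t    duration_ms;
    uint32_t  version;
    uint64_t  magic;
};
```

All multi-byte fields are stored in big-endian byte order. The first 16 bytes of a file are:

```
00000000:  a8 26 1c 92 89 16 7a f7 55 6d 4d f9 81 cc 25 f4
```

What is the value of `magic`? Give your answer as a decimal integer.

6155661999705171444

`magic` follows `offset` (2 B), `capacity` (1 B), `duration_ms` (1 B), `version` (4 B), so it starts at offset 2 + 1 + 1 + 4 = 8 and occupies 8 bytes.
Bytes at offsets 8..15: 55 6D 4D F9 81 CC 25 F4.
Big-endian stores the most-significant byte at the lowest address.
The bytes are already most-significant first: 0x556D4DF981CC25F4.
0x556D4DF981CC25F4 = 6155661999705171444.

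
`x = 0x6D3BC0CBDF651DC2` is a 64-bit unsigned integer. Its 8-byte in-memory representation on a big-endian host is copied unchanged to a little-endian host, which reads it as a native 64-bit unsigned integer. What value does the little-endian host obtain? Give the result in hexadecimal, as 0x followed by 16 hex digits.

Stored big-endian, the bytes at ascending addresses are 6D 3B C0 CB DF 65 1D C2.
Read back as little-endian, the first byte is least significant, giving 0xC21D65DFCBC03B6D.

0xC21D65DFCBC03B6D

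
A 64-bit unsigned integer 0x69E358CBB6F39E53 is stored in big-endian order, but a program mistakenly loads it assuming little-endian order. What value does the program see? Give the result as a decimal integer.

6025521317889500009

Stored big-endian, the bytes at ascending addresses are 69 E3 58 CB B6 F3 9E 53.
Read back as little-endian, the first byte is least significant, giving 0x539EF3B6CB58E369.
0x539EF3B6CB58E369 = 6025521317889500009.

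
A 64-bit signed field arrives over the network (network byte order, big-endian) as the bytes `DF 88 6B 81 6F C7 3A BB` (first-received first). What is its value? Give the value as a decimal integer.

Big-endian: lowest address holds the most-significant byte.
The bytes are already most-significant first: 0xDF886B816FC73ABB.
Top bit is set, so as a signed 64-bit value this is 0xDF886B816FC73ABB − 2^64 = -2339501802748691781.

-2339501802748691781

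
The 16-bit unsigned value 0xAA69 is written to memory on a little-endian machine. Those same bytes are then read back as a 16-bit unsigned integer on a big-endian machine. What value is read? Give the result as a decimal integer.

27050

Stored little-endian, the bytes at ascending addresses are 69 AA.
Read back as big-endian, the last byte is least significant, giving 0x69AA.
0x69AA = 27050.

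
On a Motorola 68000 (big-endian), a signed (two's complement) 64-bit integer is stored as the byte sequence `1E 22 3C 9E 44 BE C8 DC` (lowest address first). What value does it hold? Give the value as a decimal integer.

2171364620801853660

In big-endian order the high byte comes first in memory.
The bytes are already most-significant first: 0x1E223C9E44BEC8DC.
0x1E223C9E44BEC8DC = 2171364620801853660.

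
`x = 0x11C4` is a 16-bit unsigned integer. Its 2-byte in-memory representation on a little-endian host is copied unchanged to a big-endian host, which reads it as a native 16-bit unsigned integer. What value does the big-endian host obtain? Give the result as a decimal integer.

Stored little-endian, the bytes at ascending addresses are C4 11.
Read back as big-endian, the last byte is least significant, giving 0xC411.
0xC411 = 50193.

50193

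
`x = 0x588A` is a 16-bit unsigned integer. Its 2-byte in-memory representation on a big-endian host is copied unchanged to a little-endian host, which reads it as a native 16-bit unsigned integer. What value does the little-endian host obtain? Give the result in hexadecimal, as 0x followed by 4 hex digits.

0x8A58

Stored big-endian, the bytes at ascending addresses are 58 8A.
Read back as little-endian, the first byte is least significant, giving 0x8A58.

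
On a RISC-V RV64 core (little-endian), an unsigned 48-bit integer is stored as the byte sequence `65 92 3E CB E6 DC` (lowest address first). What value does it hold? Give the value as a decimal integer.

Little-endian stores the least-significant byte at the lowest address.
Reassemble most-significant byte first: DC E6 CB 3E 92 65 → 0xDCE6CB3E9265.
0xDCE6CB3E9265 = 242883810464357.

242883810464357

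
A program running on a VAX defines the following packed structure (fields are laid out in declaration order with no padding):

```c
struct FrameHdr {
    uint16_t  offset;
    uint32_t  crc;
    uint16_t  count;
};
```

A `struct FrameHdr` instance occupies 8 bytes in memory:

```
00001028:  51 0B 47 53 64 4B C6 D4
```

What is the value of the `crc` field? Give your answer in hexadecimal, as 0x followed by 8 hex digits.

0x4B645347

`crc` follows `offset` (2 bytes), so it starts at byte offset 2 and occupies 4 bytes.
Bytes at offsets 2..5: 47 53 64 4B.
Little-endian: lowest address holds the least-significant byte.
Reassemble most-significant byte first: 4B 64 53 47 → 0x4B645347.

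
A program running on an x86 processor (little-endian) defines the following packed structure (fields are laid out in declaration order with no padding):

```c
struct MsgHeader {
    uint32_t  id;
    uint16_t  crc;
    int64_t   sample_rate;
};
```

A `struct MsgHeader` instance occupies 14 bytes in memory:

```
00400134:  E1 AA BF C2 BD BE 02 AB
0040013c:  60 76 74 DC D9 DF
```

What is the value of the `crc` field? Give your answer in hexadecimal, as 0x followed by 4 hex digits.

0xBEBD

`crc` follows `id` (4 bytes), so it starts at byte offset 4 and occupies 2 bytes.
Bytes at offsets 4..5: BD BE.
Little-endian stores the least-significant byte at the lowest address.
Reassemble most-significant byte first: BE BD → 0xBEBD.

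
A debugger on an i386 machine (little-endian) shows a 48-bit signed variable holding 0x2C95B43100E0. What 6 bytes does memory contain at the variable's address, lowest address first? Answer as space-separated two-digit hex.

Split into bytes (most-significant first): 2C 95 B4 31 00 E0.
Little-endian stores the least-significant byte at the lowest address.
So at ascending addresses the bytes are E0 00 31 B4 95 2C.

E0 00 31 B4 95 2C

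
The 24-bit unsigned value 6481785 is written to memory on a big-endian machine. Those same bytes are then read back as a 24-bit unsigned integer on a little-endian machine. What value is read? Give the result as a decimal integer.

7989090

6481785 in 24-bit hexadecimal is 0x62E779.
Stored big-endian, the bytes at ascending addresses are 62 E7 79.
Read back as little-endian, the first byte is least significant, giving 0x79E762.
0x79E762 = 7989090.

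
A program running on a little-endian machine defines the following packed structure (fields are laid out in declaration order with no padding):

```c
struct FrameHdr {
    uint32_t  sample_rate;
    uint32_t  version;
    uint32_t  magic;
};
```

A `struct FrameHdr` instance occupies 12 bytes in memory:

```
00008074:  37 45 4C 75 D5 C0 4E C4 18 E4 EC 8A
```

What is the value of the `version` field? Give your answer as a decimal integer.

3293495509

`version` follows `sample_rate` (4 bytes), so it starts at byte offset 4 and occupies 4 bytes.
Bytes at offsets 4..7: D5 C0 4E C4.
In little-endian order the low byte comes first in memory.
Reassemble most-significant byte first: C4 4E C0 D5 → 0xC44EC0D5.
0xC44EC0D5 = 3293495509.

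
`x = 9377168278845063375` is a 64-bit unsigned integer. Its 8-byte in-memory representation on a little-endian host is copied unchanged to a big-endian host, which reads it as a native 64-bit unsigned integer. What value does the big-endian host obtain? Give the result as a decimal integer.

14916096804815905410

9377168278845063375 in 64-bit hexadecimal is 0x822264DE039F00CF.
Stored little-endian, the bytes at ascending addresses are CF 00 9F 03 DE 64 22 82.
Read back as big-endian, the last byte is least significant, giving 0xCF009F03DE642282.
0xCF009F03DE642282 = 14916096804815905410.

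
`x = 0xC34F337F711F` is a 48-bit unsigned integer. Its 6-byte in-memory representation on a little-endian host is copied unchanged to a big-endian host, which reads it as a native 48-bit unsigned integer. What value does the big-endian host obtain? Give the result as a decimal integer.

34572325834691

Stored little-endian, the bytes at ascending addresses are 1F 71 7F 33 4F C3.
Read back as big-endian, the last byte is least significant, giving 0x1F717F334FC3.
0x1F717F334FC3 = 34572325834691.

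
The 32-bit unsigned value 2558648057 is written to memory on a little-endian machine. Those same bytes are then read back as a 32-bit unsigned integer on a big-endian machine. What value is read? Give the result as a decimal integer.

4192108952

2558648057 in 32-bit hexadecimal is 0x9881DEF9.
Stored little-endian, the bytes at ascending addresses are F9 DE 81 98.
Read back as big-endian, the last byte is least significant, giving 0xF9DE8198.
0xF9DE8198 = 4192108952.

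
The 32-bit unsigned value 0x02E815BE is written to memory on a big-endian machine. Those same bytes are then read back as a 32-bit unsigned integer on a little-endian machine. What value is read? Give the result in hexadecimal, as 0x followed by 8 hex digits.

0xBE15E802

Stored big-endian, the bytes at ascending addresses are 02 E8 15 BE.
Read back as little-endian, the first byte is least significant, giving 0xBE15E802.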